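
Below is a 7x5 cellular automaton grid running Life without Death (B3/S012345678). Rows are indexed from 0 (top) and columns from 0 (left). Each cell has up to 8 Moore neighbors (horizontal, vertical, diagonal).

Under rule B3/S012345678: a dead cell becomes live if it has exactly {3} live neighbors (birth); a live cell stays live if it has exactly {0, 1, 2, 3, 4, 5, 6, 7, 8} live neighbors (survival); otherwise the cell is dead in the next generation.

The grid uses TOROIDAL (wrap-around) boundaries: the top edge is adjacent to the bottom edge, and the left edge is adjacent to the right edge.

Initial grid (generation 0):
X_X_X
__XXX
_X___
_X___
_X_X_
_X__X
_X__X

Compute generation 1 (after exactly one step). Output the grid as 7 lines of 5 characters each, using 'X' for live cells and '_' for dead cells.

Simulating step by step:
Generation 0 (given above): 14 live cells
Generation 1: 19 live cells
(generation 1 grid is the final answer)

Answer: X_X_X
__XXX
XX_X_
XX___
_X_X_
_X_XX
_XX_X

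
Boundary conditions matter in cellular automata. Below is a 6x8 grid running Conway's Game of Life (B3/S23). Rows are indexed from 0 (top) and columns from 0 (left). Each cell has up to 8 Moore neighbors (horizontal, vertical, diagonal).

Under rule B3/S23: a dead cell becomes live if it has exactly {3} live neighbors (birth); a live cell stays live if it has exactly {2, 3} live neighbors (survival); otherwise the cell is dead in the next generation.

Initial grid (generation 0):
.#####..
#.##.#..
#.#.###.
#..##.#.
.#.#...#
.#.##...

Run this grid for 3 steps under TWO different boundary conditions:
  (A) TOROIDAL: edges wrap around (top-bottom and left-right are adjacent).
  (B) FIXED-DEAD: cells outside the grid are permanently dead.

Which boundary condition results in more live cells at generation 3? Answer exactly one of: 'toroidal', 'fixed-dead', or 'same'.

Under TOROIDAL boundary, generation 3:
.#....#.
.....##.
##....#.
##...#..
.#.....#
.##.##..
Population = 16

Under FIXED-DEAD boundary, generation 3:
........
........
##...#.#
#...#...
##..#..#
....#...
Population = 11

Comparison: toroidal=16, fixed-dead=11 -> toroidal

Answer: toroidal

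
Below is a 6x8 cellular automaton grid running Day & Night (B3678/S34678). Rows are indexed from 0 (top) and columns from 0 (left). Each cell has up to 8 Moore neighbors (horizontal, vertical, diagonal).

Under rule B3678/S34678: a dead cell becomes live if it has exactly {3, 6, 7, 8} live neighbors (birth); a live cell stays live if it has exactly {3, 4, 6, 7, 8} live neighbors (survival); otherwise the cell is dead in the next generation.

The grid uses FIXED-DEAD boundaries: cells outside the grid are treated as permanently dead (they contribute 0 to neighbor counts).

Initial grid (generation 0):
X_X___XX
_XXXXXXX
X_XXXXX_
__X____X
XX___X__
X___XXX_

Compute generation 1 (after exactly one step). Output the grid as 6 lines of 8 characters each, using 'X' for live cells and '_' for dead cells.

Answer: __X_X_XX
X__X_XXX
___X____
X_X_____
_X__XX__
_X___X__

Derivation:
Simulating step by step:
Generation 0 (given above): 26 live cells
Generation 1: 17 live cells
(generation 1 grid is the final answer)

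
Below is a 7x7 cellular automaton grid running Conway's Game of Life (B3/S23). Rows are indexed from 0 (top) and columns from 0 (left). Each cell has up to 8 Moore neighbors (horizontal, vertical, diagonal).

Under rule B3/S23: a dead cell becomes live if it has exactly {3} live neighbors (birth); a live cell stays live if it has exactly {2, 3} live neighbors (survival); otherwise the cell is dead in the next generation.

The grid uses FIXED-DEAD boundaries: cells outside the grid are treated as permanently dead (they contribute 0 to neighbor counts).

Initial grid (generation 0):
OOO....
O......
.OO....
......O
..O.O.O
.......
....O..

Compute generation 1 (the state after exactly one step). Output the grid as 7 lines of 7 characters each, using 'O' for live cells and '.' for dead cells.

Answer: OO.....
O......
.O.....
.OOO.O.
.....O.
...O.O.
.......

Derivation:
Simulating step by step:
Generation 0 (given above): 11 live cells
Generation 1: 11 live cells
(generation 1 grid is the final answer)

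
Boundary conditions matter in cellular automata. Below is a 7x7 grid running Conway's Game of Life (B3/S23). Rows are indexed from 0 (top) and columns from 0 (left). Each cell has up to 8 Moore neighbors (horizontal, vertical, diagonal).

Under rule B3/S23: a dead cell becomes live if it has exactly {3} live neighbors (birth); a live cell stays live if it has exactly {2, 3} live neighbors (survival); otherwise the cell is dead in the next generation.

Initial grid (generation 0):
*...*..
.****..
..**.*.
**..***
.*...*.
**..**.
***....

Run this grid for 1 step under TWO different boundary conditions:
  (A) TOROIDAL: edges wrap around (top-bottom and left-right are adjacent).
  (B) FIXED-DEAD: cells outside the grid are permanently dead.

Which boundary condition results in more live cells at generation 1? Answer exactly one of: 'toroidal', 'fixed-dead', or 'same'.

Answer: fixed-dead

Derivation:
Under TOROIDAL boundary, generation 1:
*...*..
.*...*.
.......
**.*...
..*....
....**.
..****.
Population = 14

Under FIXED-DEAD boundary, generation 1:
.**.*..
.*...*.
*.....*
**.*..*
..*....
....**.
*.*....
Population = 16

Comparison: toroidal=14, fixed-dead=16 -> fixed-dead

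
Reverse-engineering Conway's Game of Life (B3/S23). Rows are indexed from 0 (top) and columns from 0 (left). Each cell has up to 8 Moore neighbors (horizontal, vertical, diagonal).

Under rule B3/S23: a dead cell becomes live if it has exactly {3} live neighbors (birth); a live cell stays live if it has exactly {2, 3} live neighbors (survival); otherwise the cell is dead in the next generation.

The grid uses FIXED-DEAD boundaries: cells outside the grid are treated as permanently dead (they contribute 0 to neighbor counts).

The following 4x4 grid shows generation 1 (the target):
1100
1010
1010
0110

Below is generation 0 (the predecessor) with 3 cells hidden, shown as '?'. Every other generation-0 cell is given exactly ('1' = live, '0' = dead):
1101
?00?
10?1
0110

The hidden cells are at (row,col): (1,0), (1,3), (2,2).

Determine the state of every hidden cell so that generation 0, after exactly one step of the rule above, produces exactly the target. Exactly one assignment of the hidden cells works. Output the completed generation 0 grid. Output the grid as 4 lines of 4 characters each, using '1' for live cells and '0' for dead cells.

Hidden generation-0 cells (in order): (1,0), (1,3), (2,2).
A hidden cell only influences target cells in its own 3x3 neighborhood. Try each of the 2^3 = 8 assignments, step the completed generation 0 forward once under B3/S23, and compare with the target:
  (1,0)=0 (1,3)=0 (2,2)=0 -> step gives (0,0)='0' but target has '1' -> reject
  (1,0)=0 (1,3)=0 (2,2)=1 -> step gives (0,0)='0' but target has '1' -> reject
  (1,0)=0 (1,3)=1 (2,2)=0 -> step gives (0,0)='0' but target has '1' -> reject
  (1,0)=0 (1,3)=1 (2,2)=1 -> step gives (0,0)='0' but target has '1' -> reject
  (1,0)=1 (1,3)=0 (2,2)=0 -> step reproduces the target at every cell -> ACCEPT
  (1,0)=1 (1,3)=0 (2,2)=1 -> step gives (1,2)='0' but target has '1' -> reject
  (1,0)=1 (1,3)=1 (2,2)=0 -> step gives (0,2)='1' but target has '0' -> reject
  (1,0)=1 (1,3)=1 (2,2)=1 -> step gives (0,2)='1' but target has '0' -> reject
Unique solution: (1,0)=live, (1,3)=dead, (2,2)=dead.
Check: live-neighbor counts of every cell in the completed generation 0:
2220
3432
2431
2222
Applying B3/S23 to generation 0 with these counts gives:
1100
1010
1010
0110
which matches the target exactly.

Answer: 1101
1000
1001
0110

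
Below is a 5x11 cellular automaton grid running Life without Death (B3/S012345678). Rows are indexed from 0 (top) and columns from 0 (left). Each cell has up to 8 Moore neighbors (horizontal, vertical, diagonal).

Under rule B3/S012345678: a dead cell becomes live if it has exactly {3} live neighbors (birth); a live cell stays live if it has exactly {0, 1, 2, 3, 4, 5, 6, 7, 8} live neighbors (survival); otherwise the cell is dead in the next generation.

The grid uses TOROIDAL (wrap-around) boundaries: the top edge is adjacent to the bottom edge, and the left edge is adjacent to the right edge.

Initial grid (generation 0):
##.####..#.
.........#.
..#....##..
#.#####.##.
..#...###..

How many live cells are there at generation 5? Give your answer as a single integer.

Simulating step by step:
Generation 0 (given above): 23 live cells
Generation 1: 39 live cells
#######..##
.#######.##
.##.#####.#
#.#####.##.
#.#...###..
Generation 2: 39 live cells
#######..##
.#######.##
.##.#####.#
#.#####.##.
#.#...###..
Generation 3: 39 live cells
#######..##
.#######.##
.##.#####.#
#.#####.##.
#.#...###..
Generation 4: 39 live cells
#######..##
.#######.##
.##.#####.#
#.#####.##.
#.#...###..
Generation 5: 39 live cells
#######..##
.#######.##
.##.#####.#
#.#####.##.
#.#...###..
Population at generation 5: 39

Answer: 39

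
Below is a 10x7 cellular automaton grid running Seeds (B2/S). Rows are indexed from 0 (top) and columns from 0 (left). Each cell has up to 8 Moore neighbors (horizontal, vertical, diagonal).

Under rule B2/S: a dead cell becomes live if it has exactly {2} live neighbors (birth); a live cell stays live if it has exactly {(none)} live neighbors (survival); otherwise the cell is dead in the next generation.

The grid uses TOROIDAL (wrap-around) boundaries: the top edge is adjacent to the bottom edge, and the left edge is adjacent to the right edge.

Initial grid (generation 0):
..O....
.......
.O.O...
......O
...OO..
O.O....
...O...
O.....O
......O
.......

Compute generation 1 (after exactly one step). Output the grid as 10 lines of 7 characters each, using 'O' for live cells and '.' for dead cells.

Simulating step by step:
Generation 0 (given above): 12 live cells
Generation 1: 15 live cells
(generation 1 grid is the final answer)

Answer: .......
.O.O...
O.O....
O....O.
OOO..OO
.O.....
..O....
.....O.
.....O.
.......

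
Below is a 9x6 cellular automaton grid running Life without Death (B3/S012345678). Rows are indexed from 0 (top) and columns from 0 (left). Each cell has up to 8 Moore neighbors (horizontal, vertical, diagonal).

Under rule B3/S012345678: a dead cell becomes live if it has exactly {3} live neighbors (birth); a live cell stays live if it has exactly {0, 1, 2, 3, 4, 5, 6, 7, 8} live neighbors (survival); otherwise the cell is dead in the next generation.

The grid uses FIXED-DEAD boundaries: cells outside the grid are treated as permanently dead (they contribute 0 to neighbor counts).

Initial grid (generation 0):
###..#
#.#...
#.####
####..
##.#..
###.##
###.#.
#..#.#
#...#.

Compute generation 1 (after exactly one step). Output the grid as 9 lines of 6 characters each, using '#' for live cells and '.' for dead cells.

Answer: ###..#
#.#..#
#.####
####..
##.#..
###.##
###.#.
#.##.#
#...#.

Derivation:
Simulating step by step:
Generation 0 (given above): 32 live cells
Generation 1: 34 live cells
(generation 1 grid is the final answer)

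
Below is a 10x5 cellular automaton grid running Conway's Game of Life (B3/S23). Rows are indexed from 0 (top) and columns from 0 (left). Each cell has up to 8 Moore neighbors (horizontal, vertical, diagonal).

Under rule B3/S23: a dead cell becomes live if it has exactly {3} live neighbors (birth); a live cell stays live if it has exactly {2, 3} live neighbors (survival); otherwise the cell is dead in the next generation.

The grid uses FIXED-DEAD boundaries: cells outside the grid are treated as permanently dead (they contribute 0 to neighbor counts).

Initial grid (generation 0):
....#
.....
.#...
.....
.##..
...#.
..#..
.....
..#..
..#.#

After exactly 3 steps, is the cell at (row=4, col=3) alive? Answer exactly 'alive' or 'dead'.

Answer: alive

Derivation:
Simulating step by step:
Generation 0 (given above): 9 live cells
Generation 1: 7 live cells
.....
.....
.....
.##..
..#..
.#.#.
.....
.....
...#.
...#.
Generation 2: 4 live cells
.....
.....
.....
.##..
...#.
..#..
.....
.....
.....
.....
Generation 3: 3 live cells
.....
.....
.....
..#..
.#.#.
.....
.....
.....
.....
.....

Cell (4,3) at generation 3: 1 -> alive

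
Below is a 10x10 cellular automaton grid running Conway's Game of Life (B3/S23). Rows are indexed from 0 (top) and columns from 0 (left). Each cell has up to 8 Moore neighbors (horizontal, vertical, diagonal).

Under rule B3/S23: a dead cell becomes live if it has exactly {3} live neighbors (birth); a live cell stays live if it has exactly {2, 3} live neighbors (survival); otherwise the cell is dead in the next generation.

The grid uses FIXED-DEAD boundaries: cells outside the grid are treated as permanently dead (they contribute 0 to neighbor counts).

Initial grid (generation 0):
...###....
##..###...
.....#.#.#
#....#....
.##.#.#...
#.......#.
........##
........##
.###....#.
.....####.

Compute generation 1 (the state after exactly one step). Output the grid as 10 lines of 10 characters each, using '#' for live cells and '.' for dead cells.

Answer: ...#..#...
...#......
##........
.#..##....
##...#....
.#.....###
.......#..
..#....#..
..#...#...
..#...###.

Derivation:
Simulating step by step:
Generation 0 (given above): 31 live cells
Generation 1: 24 live cells
(generation 1 grid is the final answer)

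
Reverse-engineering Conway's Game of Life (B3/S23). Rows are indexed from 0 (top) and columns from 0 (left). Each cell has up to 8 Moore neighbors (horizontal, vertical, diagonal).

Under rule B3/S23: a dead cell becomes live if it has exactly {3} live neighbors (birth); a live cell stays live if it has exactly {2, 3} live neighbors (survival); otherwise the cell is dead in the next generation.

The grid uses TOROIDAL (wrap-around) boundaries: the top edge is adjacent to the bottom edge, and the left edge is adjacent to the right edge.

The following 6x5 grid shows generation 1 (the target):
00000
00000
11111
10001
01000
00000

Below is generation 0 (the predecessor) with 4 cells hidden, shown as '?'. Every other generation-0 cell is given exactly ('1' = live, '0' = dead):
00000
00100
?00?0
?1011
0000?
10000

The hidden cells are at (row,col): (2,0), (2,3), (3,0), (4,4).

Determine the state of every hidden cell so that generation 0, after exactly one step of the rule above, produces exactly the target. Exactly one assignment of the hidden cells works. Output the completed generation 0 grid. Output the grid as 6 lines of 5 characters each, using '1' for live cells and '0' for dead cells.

Answer: 00000
00100
00000
11011
00000
10000

Derivation:
Hidden generation-0 cells (in order): (2,0), (2,3), (3,0), (4,4).
A hidden cell only influences target cells in its own 3x3 neighborhood. Try each of the 2^4 = 16 assignments, step the completed generation 0 forward once under B3/S23, and compare with the target:
  (2,0)=0 (2,3)=0 (3,0)=0 (4,4)=0 -> step gives (2,0)='0' but target has '1' -> reject
  (2,0)=0 (2,3)=0 (3,0)=0 (4,4)=1 -> step gives (2,0)='0' but target has '1' -> reject
  (2,0)=0 (2,3)=0 (3,0)=1 (4,4)=0 -> step reproduces the target at every cell -> ACCEPT
  (2,0)=0 (2,3)=0 (3,0)=1 (4,4)=1 -> step gives (3,3)='1' but target has '0' -> reject
  (2,0)=0 (2,3)=1 (3,0)=0 (4,4)=0 -> step gives (2,0)='0' but target has '1' -> reject
  (2,0)=0 (2,3)=1 (3,0)=0 (4,4)=1 -> step gives (2,0)='0' but target has '1' -> reject
  (2,0)=0 (2,3)=1 (3,0)=1 (4,4)=0 -> step gives (2,2)='0' but target has '1' -> reject
  (2,0)=0 (2,3)=1 (3,0)=1 (4,4)=1 -> step gives (2,2)='0' but target has '1' -> reject
  (2,0)=1 (2,3)=0 (3,0)=0 (4,4)=0 -> step gives (4,0)='1' but target has '0' -> reject
  (2,0)=1 (2,3)=0 (3,0)=0 (4,4)=1 -> step gives (3,0)='0' but target has '1' -> reject
  (2,0)=1 (2,3)=0 (3,0)=1 (4,4)=0 -> step gives (2,1)='0' but target has '1' -> reject
  (2,0)=1 (2,3)=0 (3,0)=1 (4,4)=1 -> step gives (2,1)='0' but target has '1' -> reject
  (2,0)=1 (2,3)=1 (3,0)=0 (4,4)=0 -> step gives (2,2)='0' but target has '1' -> reject
  (2,0)=1 (2,3)=1 (3,0)=0 (4,4)=1 -> step gives (2,2)='0' but target has '1' -> reject
  (2,0)=1 (2,3)=1 (3,0)=1 (4,4)=0 -> step gives (2,1)='0' but target has '1' -> reject
  (2,0)=1 (2,3)=1 (3,0)=1 (4,4)=1 -> step gives (2,1)='0' but target has '1' -> reject
Unique solution: (2,0)=dead, (2,3)=dead, (3,0)=live, (4,4)=dead.
Check: live-neighbor counts of every cell in the completed generation 0:
12111
01010
33333
21212
43224
01001
Applying B3/S23 to generation 0 with these counts gives:
00000
00000
11111
10001
01000
00000
which matches the target exactly.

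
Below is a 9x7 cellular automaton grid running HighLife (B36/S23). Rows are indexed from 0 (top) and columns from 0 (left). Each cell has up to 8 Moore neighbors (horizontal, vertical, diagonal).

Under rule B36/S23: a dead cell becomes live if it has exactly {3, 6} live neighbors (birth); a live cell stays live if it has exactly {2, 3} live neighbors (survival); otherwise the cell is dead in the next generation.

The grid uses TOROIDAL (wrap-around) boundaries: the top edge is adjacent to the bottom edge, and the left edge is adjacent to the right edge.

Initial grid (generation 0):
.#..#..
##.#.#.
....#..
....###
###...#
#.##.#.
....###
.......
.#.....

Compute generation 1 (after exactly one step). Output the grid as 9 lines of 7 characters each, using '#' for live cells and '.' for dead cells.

Simulating step by step:
Generation 0 (given above): 22 live cells
Generation 1: 22 live cells
(generation 1 grid is the final answer)

Answer: .#..#..
####.#.
#..#...
.#.##.#
..#....
..##..#
...####
.....#.
.......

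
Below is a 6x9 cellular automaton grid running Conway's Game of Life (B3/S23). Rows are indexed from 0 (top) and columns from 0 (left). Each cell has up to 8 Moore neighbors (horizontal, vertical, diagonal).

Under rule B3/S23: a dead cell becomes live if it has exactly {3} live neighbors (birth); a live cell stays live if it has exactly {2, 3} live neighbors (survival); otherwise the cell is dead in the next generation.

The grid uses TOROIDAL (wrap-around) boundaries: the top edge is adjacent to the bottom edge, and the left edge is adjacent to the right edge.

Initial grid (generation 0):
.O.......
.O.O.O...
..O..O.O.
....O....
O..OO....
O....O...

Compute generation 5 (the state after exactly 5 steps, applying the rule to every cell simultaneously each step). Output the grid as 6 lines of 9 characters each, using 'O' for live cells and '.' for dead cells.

Answer: .OOOO....
....O....
.OOOO....
..OO.....
.O.......
..OO.....

Derivation:
Simulating step by step:
Generation 0 (given above): 13 live cells
Generation 1: 19 live cells
OOO.O....
.O..O.O..
..OO.OO..
....OO...
...OOO...
OO..O....
Generation 2: 11 live cells
..O.O....
O...O.O..
..OO..O..
..O......
...O.....
O........
Generation 3: 12 live cells
.O.O.O...
.OO.O....
.OOO.O...
..O......
.........
...O.....
Generation 4: 10 live cells
.O.O.....
O....O...
....O....
.OOO.....
.........
..O.O....
Generation 5: 14 live cells
(generation 5 grid is the final answer)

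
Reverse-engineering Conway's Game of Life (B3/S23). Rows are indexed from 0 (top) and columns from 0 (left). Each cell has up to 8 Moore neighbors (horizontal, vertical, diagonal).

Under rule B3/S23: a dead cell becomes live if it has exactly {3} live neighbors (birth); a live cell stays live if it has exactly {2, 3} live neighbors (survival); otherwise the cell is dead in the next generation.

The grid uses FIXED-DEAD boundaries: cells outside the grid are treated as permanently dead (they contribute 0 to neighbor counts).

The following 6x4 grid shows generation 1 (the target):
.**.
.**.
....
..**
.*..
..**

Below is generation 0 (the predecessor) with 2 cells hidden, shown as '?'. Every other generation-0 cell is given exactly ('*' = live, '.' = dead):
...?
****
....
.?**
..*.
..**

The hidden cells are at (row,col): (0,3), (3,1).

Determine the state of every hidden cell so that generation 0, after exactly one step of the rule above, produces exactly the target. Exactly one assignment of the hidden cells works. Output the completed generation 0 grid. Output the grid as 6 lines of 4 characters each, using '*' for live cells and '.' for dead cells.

Answer: ....
****
....
..**
..*.
..**

Derivation:
Hidden generation-0 cells (in order): (0,3), (3,1).
A hidden cell only influences target cells in its own 3x3 neighborhood. Try each of the 2^2 = 4 assignments, step the completed generation 0 forward once under B3/S23, and compare with the target:
  (0,3)=. (3,1)=. -> step reproduces the target at every cell -> ACCEPT
  (0,3)=. (3,1)=* -> step gives (2,0)='*' but target has '.' -> reject
  (0,3)=* (3,1)=. -> step gives (0,2)='.' but target has '*' -> reject
  (0,3)=* (3,1)=* -> step gives (0,2)='.' but target has '*' -> reject
Unique solution: (0,3)=dead, (3,1)=dead.
Check: live-neighbor counts of every cell in the completed generation 0:
2332
1221
2454
0222
0345
0222
Applying B3/S23 to generation 0 with these counts gives:
.**.
.**.
....
..**
.*..
..**
which matches the target exactly.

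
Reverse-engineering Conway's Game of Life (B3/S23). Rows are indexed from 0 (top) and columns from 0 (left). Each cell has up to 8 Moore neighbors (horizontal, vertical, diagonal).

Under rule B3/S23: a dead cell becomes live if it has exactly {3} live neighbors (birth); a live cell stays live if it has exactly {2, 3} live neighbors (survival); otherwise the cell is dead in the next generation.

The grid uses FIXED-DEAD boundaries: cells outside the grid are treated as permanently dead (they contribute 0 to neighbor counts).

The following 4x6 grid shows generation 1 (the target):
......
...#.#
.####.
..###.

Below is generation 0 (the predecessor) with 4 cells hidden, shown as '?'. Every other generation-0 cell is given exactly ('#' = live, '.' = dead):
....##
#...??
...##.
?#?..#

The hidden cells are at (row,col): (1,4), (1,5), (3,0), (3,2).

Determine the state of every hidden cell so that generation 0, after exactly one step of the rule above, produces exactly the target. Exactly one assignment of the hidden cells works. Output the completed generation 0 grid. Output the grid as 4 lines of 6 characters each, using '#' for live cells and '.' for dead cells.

Hidden generation-0 cells (in order): (1,4), (1,5), (3,0), (3,2).
A hidden cell only influences target cells in its own 3x3 neighborhood. Try each of the 2^4 = 16 assignments, step the completed generation 0 forward once under B3/S23, and compare with the target:
  (1,4)=. (1,5)=. (3,0)=. (3,2)=. -> step gives (2,1)='.' but target has '#' -> reject
  (1,4)=. (1,5)=. (3,0)=. (3,2)=# -> step reproduces the target at every cell -> ACCEPT
  (1,4)=. (1,5)=. (3,0)=# (3,2)=. -> step gives (2,0)='#' but target has '.' -> reject
  (1,4)=. (1,5)=. (3,0)=# (3,2)=# -> step gives (2,0)='#' but target has '.' -> reject
  (1,4)=. (1,5)=# (3,0)=. (3,2)=. -> step gives (0,4)='#' but target has '.' -> reject
  (1,4)=. (1,5)=# (3,0)=. (3,2)=# -> step gives (0,4)='#' but target has '.' -> reject
  (1,4)=. (1,5)=# (3,0)=# (3,2)=. -> step gives (0,4)='#' but target has '.' -> reject
  (1,4)=. (1,5)=# (3,0)=# (3,2)=# -> step gives (0,4)='#' but target has '.' -> reject
  (1,4)=# (1,5)=. (3,0)=. (3,2)=. -> step gives (0,4)='#' but target has '.' -> reject
  (1,4)=# (1,5)=. (3,0)=. (3,2)=# -> step gives (0,4)='#' but target has '.' -> reject
  (1,4)=# (1,5)=. (3,0)=# (3,2)=. -> step gives (0,4)='#' but target has '.' -> reject
  (1,4)=# (1,5)=. (3,0)=# (3,2)=# -> step gives (0,4)='#' but target has '.' -> reject
  (1,4)=# (1,5)=# (3,0)=. (3,2)=. -> step gives (0,4)='#' but target has '.' -> reject
  (1,4)=# (1,5)=# (3,0)=. (3,2)=# -> step gives (0,4)='#' but target has '.' -> reject
  (1,4)=# (1,5)=# (3,0)=# (3,2)=. -> step gives (0,4)='#' but target has '.' -> reject
  (1,4)=# (1,5)=# (3,0)=# (3,2)=# -> step gives (0,4)='#' but target has '.' -> reject
Unique solution: (1,4)=dead, (1,5)=dead, (3,0)=dead, (3,2)=live.
Check: live-neighbor counts of every cell in the completed generation 0:
110111
011343
233222
112331
Applying B3/S23 to generation 0 with these counts gives:
......
...#.#
.####.
..###.
which matches the target exactly.

Answer: ....##
#.....
...##.
.##..#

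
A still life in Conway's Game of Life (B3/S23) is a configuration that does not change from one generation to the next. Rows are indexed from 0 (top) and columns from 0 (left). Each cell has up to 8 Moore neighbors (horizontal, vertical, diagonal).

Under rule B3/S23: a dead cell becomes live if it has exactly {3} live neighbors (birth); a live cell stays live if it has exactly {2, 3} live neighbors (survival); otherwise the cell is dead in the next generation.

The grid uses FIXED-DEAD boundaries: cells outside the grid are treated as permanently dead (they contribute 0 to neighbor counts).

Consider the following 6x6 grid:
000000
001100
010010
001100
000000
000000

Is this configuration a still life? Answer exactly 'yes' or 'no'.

Answer: yes

Derivation:
Compute generation 1 and compare to generation 0 (given above):
Generation 1:
000000
001100
010010
001100
000000
000000
The grids are IDENTICAL -> still life.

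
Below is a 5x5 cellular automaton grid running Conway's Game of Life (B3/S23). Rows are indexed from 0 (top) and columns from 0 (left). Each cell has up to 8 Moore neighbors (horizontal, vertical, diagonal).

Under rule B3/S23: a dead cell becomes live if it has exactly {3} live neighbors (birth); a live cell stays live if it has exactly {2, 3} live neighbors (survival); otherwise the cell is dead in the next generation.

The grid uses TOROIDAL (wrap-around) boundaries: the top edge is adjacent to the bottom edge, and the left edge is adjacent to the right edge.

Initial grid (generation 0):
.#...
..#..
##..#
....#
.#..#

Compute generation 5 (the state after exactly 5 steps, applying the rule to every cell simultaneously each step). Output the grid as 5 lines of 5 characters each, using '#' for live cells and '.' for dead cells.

Answer: .....
##...
##...
##...
.....

Derivation:
Simulating step by step:
Generation 0 (given above): 8 live cells
Generation 1: 11 live cells
###..
..#..
##.##
.#.##
.....
Generation 2: 7 live cells
.##..
.....
.#...
.#.#.
...##
Generation 3: 12 live cells
..##.
.##..
..#..
#..##
##.##
Generation 4: 5 live cells
.....
.#...
#.#.#
.....
.#...
Generation 5: 6 live cells
(generation 5 grid is the final answer)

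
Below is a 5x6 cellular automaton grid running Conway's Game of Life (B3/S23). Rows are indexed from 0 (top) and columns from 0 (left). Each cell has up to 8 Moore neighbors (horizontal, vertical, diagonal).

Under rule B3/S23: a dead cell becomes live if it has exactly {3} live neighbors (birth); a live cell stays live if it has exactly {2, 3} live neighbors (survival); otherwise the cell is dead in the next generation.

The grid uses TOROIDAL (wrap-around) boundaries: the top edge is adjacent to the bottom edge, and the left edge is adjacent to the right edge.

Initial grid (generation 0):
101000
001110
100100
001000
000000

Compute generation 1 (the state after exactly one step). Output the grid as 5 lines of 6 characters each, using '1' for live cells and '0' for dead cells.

Simulating step by step:
Generation 0 (given above): 8 live cells
Generation 1: 8 live cells
(generation 1 grid is the final answer)

Answer: 011000
001011
010010
000000
010000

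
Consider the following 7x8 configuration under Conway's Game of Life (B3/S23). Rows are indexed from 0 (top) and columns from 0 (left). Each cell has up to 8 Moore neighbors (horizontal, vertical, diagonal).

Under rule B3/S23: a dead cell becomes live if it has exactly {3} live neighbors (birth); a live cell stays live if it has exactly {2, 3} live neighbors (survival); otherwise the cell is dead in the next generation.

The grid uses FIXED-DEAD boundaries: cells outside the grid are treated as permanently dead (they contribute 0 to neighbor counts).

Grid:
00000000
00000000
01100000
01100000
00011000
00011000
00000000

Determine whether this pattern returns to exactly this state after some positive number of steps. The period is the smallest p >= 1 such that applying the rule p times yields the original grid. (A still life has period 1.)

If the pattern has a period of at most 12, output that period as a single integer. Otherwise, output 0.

Simulating and comparing each generation to the original:
Gen 0 (original, given above): 8 live cells
Gen 1: 6 live cells, differs from original
Gen 2: 8 live cells, MATCHES original -> period = 2

Answer: 2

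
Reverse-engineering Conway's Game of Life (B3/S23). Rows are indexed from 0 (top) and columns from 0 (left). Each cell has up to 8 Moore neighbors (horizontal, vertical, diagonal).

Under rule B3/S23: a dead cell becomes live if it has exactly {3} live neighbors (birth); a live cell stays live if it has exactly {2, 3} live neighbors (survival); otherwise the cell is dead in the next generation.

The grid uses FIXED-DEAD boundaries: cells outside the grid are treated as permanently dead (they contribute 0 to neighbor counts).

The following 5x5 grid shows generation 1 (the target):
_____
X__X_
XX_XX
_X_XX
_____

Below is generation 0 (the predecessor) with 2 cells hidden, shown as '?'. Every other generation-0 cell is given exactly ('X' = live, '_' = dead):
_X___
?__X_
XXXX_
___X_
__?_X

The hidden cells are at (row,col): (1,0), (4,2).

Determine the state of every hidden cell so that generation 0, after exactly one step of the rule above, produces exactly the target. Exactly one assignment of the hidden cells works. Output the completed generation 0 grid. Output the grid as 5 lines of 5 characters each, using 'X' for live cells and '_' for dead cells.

Answer: _X___
X__X_
XXXX_
___X_
____X

Derivation:
Hidden generation-0 cells (in order): (1,0), (4,2).
A hidden cell only influences target cells in its own 3x3 neighborhood. Try each of the 2^2 = 4 assignments, step the completed generation 0 forward once under B3/S23, and compare with the target:
  (1,0)=_ (4,2)=_ -> step gives (2,0)='_' but target has 'X' -> reject
  (1,0)=_ (4,2)=X -> step gives (2,0)='_' but target has 'X' -> reject
  (1,0)=X (4,2)=_ -> step reproduces the target at every cell -> ACCEPT
  (1,0)=X (4,2)=X -> step gives (3,1)='_' but target has 'X' -> reject
Unique solution: (1,0)=live, (4,2)=dead.
Check: live-neighbor counts of every cell in the completed generation 0:
21211
35522
23433
23433
00121
Applying B3/S23 to generation 0 with these counts gives:
_____
X__X_
XX_XX
_X_XX
_____
which matches the target exactly.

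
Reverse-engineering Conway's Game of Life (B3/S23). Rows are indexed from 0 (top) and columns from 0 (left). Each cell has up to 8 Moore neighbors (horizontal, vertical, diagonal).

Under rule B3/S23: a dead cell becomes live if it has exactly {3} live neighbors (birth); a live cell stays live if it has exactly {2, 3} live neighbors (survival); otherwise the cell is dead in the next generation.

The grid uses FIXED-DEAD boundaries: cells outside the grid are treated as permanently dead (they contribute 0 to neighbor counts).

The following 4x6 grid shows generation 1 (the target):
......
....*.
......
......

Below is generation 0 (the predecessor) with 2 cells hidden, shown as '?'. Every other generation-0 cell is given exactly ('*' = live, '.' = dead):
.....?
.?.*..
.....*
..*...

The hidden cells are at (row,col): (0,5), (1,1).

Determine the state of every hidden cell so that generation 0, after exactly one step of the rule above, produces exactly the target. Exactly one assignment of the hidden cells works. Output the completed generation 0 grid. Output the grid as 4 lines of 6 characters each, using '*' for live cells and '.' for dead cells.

Hidden generation-0 cells (in order): (0,5), (1,1).
A hidden cell only influences target cells in its own 3x3 neighborhood. Try each of the 2^2 = 4 assignments, step the completed generation 0 forward once under B3/S23, and compare with the target:
  (0,5)=. (1,1)=. -> step gives (1,4)='.' but target has '*' -> reject
  (0,5)=. (1,1)=* -> step gives (1,4)='.' but target has '*' -> reject
  (0,5)=* (1,1)=. -> step reproduces the target at every cell -> ACCEPT
  (0,5)=* (1,1)=* -> step gives (2,2)='*' but target has '.' -> reject
Unique solution: (0,5)=live, (1,1)=dead.
Check: live-neighbor counts of every cell in the completed generation 0:
001120
001032
012220
010111
Applying B3/S23 to generation 0 with these counts gives:
......
....*.
......
......
which matches the target exactly.

Answer: .....*
...*..
.....*
..*...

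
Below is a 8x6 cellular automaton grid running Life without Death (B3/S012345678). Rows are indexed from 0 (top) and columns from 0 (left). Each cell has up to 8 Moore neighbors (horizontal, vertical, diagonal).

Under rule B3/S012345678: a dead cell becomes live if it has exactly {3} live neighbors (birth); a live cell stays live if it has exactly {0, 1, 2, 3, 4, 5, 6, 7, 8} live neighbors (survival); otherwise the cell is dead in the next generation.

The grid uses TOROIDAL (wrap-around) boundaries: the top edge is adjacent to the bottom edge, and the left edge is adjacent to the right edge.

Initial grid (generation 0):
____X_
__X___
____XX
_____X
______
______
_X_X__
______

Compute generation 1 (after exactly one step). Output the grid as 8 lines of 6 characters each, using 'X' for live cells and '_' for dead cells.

Answer: ____X_
__XXXX
____XX
____XX
______
______
_X_X__
______

Derivation:
Simulating step by step:
Generation 0 (given above): 7 live cells
Generation 1: 11 live cells
(generation 1 grid is the final answer)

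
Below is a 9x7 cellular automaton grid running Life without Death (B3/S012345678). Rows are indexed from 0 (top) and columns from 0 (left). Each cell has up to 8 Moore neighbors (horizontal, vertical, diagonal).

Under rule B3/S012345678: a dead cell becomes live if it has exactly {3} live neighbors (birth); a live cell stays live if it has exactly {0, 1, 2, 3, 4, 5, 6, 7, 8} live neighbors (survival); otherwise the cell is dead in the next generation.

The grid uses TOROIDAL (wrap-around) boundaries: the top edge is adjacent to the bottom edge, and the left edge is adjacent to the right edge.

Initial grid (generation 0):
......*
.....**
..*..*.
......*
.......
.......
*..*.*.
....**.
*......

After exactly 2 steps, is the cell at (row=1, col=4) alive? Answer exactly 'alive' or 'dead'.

Answer: alive

Derivation:
Simulating step by step:
Generation 0 (given above): 12 live cells
Generation 1: 17 live cells
*....**
.....**
..*..*.
......*
.......
.......
*..*.**
....**.
*....**
Generation 2: 21 live cells
*...***
*...***
..*..*.
......*
.......
......*
*..*.**
....**.
*....**

Cell (1,4) at generation 2: 1 -> alive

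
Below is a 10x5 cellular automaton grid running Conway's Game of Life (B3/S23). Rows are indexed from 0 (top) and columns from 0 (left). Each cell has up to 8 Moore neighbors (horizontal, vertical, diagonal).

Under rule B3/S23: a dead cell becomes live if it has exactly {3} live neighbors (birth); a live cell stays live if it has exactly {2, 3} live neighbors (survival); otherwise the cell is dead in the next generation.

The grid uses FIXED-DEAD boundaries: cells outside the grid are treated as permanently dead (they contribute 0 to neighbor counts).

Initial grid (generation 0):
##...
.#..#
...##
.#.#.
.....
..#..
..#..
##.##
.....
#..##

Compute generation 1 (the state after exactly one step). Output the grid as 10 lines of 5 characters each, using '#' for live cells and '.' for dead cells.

Simulating step by step:
Generation 0 (given above): 17 live cells
Generation 1: 20 live cells
(generation 1 grid is the final answer)

Answer: ##...
#####
...##
..###
..#..
.....
..#..
.###.
###..
.....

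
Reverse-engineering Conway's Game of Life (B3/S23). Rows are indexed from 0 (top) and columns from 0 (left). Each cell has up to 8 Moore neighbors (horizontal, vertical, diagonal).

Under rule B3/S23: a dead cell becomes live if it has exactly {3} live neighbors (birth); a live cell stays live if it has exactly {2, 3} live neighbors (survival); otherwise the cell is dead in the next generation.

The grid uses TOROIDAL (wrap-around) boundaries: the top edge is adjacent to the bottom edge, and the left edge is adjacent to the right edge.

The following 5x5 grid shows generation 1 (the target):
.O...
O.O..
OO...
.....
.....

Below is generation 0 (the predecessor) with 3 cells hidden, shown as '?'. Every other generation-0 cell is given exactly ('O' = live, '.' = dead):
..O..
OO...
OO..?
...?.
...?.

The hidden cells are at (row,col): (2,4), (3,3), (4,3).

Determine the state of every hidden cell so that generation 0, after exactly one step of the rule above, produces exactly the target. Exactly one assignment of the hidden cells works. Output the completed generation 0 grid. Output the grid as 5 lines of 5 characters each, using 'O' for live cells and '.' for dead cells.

Answer: ..O..
OO...
OO...
.....
.....

Derivation:
Hidden generation-0 cells (in order): (2,4), (3,3), (4,3).
A hidden cell only influences target cells in its own 3x3 neighborhood. Try each of the 2^3 = 8 assignments, step the completed generation 0 forward once under B3/S23, and compare with the target:
  (2,4)=. (3,3)=. (4,3)=. -> step reproduces the target at every cell -> ACCEPT
  (2,4)=. (3,3)=. (4,3)=O -> step gives (0,2)='O' but target has '.' -> reject
  (2,4)=. (3,3)=O (4,3)=. -> step gives (2,2)='O' but target has '.' -> reject
  (2,4)=. (3,3)=O (4,3)=O -> step gives (0,2)='O' but target has '.' -> reject
  (2,4)=O (3,3)=. (4,3)=. -> step gives (1,0)='.' but target has 'O' -> reject
  (2,4)=O (3,3)=. (4,3)=O -> step gives (0,2)='O' but target has '.' -> reject
  (2,4)=O (3,3)=O (4,3)=. -> step gives (1,0)='.' but target has 'O' -> reject
  (2,4)=O (3,3)=O (4,3)=O -> step gives (0,2)='O' but target has '.' -> reject
Unique solution: (2,4)=dead, (3,3)=dead, (4,3)=dead.
Check: live-neighbor counts of every cell in the completed generation 0:
23111
34312
33202
22101
01110
Applying B3/S23 to generation 0 with these counts gives:
.O...
O.O..
OO...
.....
.....
which matches the target exactly.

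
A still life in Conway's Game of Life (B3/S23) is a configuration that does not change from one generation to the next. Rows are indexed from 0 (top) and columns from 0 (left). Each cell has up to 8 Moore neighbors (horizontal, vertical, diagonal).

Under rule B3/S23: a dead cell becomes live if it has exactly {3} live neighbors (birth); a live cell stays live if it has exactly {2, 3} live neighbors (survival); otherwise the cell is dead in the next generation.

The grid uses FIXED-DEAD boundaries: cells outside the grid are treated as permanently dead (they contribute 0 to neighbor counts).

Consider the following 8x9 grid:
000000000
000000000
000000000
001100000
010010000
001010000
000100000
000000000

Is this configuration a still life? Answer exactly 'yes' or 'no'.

Compute generation 1 and compare to generation 0 (given above):
Generation 1:
000000000
000000000
000000000
001100000
010010000
001010000
000100000
000000000
The grids are IDENTICAL -> still life.

Answer: yes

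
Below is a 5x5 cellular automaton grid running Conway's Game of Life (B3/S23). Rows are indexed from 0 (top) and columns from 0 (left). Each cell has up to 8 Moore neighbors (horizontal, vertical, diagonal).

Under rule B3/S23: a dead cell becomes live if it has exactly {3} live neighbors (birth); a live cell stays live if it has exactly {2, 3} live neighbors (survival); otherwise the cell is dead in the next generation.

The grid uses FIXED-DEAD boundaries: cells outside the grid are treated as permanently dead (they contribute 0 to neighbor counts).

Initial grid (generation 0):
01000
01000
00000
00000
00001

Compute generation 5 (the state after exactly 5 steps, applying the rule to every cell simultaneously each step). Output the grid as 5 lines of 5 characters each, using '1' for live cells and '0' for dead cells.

Simulating step by step:
Generation 0 (given above): 3 live cells
Generation 1: 0 live cells
00000
00000
00000
00000
00000
Generation 2: 0 live cells
00000
00000
00000
00000
00000
Generation 3: 0 live cells
00000
00000
00000
00000
00000
Generation 4: 0 live cells
00000
00000
00000
00000
00000
Generation 5: 0 live cells
(generation 5 grid is the final answer)

Answer: 00000
00000
00000
00000
00000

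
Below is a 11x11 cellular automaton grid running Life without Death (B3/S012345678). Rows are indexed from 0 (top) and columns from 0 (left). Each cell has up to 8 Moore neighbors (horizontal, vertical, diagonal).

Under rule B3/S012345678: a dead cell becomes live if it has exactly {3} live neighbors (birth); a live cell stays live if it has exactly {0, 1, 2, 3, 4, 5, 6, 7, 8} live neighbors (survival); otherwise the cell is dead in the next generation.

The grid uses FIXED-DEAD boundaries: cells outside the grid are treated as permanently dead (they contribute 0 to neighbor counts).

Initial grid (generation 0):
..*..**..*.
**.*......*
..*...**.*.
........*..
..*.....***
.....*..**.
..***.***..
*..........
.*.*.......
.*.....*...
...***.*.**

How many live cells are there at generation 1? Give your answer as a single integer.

Simulating step by step:
Generation 0 (given above): 37 live cells
Generation 1: 62 live cells
.**..**..*.
**.*.*.****
.**...****.
........*.*
..*....****
..*.***.***
..********.
**..*..*...
****.......
.*.*..***..
...********
Population at generation 1: 62

Answer: 62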